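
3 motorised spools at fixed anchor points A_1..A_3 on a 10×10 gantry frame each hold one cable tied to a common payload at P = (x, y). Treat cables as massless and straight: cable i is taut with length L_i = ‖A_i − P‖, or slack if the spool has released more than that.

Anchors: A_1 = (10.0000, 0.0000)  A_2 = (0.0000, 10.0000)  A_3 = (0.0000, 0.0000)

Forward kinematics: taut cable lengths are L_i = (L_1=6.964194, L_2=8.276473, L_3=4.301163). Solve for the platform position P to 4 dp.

(3.5000, 2.5000)

expand ‖A_i−P‖²=L_i² and subtract eq 1 (c_i ≔ ‖A_i‖²−L_i²)
c_1 = 100.0000+0.0000−48.5000 = 51.5000
eq1−eq2 → [20.0000  -20.0000]·P = 20.0000
eq1−eq3 → [20.0000  0.0000]·P = 70.0000
2×2 solve → P = (3.5000, 2.5000)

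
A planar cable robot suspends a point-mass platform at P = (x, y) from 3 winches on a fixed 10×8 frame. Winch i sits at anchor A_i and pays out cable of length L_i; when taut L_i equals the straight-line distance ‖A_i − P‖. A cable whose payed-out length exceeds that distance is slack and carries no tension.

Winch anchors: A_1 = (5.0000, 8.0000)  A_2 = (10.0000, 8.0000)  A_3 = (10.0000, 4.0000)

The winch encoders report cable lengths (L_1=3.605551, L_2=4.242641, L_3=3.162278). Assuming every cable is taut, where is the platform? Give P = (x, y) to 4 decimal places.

each cable: (A_i−P)·(A_i−P) = L_i²; let q_i = ‖A_i‖²−L_i²
q_1 = 25.0000+64.0000−13.0000 = 76.0000
row 1: -10.0000x + 0.0000y = -70.0000  (q_2=146.0000)
row 2: -10.0000x + 8.0000y = -30.0000  (q_3=106.0000)
Cramer on rows 1–2 → x = 7.0000, y = 5.0000

(7.0000, 5.0000)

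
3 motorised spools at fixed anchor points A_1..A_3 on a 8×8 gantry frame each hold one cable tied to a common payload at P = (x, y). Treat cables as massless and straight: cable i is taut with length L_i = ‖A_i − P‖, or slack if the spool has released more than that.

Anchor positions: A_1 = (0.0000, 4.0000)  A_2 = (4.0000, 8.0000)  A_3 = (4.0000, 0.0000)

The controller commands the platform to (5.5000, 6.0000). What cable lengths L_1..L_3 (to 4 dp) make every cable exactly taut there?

(5.8523, 2.5000, 6.1847)

cable 1: Δx=-5.5000, Δy=-2.0000; L_1 = √(Δx²+Δy²) = 5.8523
cable 2: Δx=-1.5000, Δy=2.0000; L_2 = √(Δx²+Δy²) = 2.5000
cable 3: Δx=-1.5000, Δy=-6.0000; L_3 = √(Δx²+Δy²) = 6.1847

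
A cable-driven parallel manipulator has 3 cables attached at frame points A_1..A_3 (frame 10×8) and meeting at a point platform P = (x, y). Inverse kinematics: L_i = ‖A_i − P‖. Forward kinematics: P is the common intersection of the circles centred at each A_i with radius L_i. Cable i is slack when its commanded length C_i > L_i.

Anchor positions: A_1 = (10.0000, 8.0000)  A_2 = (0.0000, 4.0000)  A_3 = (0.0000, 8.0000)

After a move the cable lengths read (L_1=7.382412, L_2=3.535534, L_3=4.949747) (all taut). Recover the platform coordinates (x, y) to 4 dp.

(3.5000, 4.5000)

circle eqns → linear via eq_j − eq_1; set k_j = A_j·A_j − L_j²
k_1 = 100.0000+64.0000−54.5000 = 109.5000
20.0000·x + 8.0000·y = k_1−k_2 = 106.0000
20.0000·x + 0.0000·y = k_1−k_3 = 70.0000
solve first two rows → x=3.5000, y=4.5000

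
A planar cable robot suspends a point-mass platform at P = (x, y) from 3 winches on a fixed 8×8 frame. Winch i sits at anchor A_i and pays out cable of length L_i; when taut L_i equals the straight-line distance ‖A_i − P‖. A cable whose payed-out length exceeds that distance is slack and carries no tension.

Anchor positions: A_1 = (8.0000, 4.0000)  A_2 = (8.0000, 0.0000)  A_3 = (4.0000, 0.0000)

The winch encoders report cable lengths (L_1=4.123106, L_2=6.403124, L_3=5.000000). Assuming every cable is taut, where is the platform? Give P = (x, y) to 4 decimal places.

each cable: (A_i−P)·(A_i−P) = L_i²; let k_i = ‖A_i‖²−L_i²
k_1 = 64.0000+16.0000−17.0000 = 63.0000
row 1: 0.0000x + 8.0000y = 40.0000  (k_2=23.0000)
row 2: 8.0000x + 8.0000y = 72.0000  (k_3=-9.0000)
Cramer on rows 1–2 → x = 4.0000, y = 5.0000

(4.0000, 5.0000)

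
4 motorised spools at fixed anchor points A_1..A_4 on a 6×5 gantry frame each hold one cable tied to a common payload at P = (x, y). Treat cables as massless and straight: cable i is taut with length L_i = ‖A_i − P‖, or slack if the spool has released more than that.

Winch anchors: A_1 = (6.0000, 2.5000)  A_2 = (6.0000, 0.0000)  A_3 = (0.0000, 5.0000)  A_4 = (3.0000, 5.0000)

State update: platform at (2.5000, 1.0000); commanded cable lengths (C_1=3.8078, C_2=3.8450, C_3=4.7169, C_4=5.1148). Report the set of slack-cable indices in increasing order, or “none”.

i=1: geometric 3.8079 vs commanded 3.8078 ⇒ taut
i=2: geometric 3.6401 vs commanded 3.8450 ⇒ slack
i=3: geometric 4.7170 vs commanded 4.7169 ⇒ taut
i=4: geometric 4.0311 vs commanded 5.1148 ⇒ slack

2, 4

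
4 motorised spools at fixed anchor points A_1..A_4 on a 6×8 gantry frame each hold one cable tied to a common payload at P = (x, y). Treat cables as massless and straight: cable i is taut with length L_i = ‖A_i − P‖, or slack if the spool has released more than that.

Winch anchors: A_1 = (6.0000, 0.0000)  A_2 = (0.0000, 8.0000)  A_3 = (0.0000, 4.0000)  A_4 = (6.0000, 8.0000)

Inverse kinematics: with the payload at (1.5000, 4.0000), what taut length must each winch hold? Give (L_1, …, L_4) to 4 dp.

L_1 = √((6.0000−1.5000)² + (0.0000−4.0000)²) = 6.0208
L_2 = √((0.0000−1.5000)² + (8.0000−4.0000)²) = 4.2720
L_3 = √((0.0000−1.5000)² + (4.0000−4.0000)²) = 1.5000
L_4 = √((6.0000−1.5000)² + (8.0000−4.0000)²) = 6.0208

(6.0208, 4.2720, 1.5000, 6.0208)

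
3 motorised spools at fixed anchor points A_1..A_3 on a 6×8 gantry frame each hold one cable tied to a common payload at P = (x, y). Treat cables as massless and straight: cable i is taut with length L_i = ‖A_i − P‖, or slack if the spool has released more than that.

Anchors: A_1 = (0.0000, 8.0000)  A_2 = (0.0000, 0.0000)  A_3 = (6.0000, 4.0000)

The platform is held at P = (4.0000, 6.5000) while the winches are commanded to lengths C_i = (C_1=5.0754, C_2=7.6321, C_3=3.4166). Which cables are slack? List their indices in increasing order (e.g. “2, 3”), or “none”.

cable 1: √((-4.0000)²+(1.5000)²)=4.2720, C_1=5.0754: slack
cable 2: √((-4.0000)²+(-6.5000)²)=7.6322, C_2=7.6321: taut
cable 3: √((2.0000)²+(-2.5000)²)=3.2016, C_3=3.4166: slack

1, 3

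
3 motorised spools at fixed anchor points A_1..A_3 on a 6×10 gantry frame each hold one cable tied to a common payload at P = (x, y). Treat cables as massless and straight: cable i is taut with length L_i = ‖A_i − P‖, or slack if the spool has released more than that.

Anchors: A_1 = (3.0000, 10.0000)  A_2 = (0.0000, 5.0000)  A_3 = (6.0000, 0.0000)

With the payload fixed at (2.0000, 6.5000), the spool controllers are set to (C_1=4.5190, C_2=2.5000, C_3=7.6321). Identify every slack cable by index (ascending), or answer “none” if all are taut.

1

cable 1: √((1.0000)²+(3.5000)²)=3.6401, C_1=4.5190: slack
cable 2: √((-2.0000)²+(-1.5000)²)=2.5000, C_2=2.5000: taut
cable 3: √((4.0000)²+(-6.5000)²)=7.6322, C_3=7.6321: taut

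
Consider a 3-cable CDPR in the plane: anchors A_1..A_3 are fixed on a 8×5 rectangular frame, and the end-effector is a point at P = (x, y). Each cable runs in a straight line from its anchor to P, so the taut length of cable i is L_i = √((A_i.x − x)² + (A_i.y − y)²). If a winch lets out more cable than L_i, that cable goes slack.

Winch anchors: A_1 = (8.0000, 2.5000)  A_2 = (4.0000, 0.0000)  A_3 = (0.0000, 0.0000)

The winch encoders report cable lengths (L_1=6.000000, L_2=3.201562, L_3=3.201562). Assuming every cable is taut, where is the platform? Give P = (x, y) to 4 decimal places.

circle eqns → linear via eq_j − eq_1; set k_j = A_j·A_j − L_j²
k_1 = 64.0000+6.2500−36.0000 = 34.2500
8.0000·x + 5.0000·y = k_1−k_2 = 28.5000
16.0000·x + 5.0000·y = k_1−k_3 = 44.5000
solve first two rows → x=2.0000, y=2.5000

(2.0000, 2.5000)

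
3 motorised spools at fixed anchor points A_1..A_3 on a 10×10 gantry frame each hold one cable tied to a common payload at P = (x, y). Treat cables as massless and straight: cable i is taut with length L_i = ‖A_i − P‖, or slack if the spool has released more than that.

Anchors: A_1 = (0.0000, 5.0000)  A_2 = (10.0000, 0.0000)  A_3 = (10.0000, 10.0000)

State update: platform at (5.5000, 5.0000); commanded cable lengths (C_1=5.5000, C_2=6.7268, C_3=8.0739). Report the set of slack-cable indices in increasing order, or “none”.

3

i=1: geometric 5.5000 vs commanded 5.5000 ⇒ taut
i=2: geometric 6.7268 vs commanded 6.7268 ⇒ taut
i=3: geometric 6.7268 vs commanded 8.0739 ⇒ slack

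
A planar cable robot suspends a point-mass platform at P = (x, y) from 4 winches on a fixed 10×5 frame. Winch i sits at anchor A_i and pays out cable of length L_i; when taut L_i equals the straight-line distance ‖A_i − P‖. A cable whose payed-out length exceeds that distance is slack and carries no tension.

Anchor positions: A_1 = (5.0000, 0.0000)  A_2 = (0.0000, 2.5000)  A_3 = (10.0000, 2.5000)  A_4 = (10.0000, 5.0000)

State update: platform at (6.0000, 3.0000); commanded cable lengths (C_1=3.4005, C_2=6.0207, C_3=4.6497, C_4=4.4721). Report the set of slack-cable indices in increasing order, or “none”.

cable 1: √((-1.0000)²+(-3.0000)²)=3.1623, C_1=3.4005: slack
cable 2: √((-6.0000)²+(-0.5000)²)=6.0208, C_2=6.0207: taut
cable 3: √((4.0000)²+(-0.5000)²)=4.0311, C_3=4.6497: slack
cable 4: √((4.0000)²+(2.0000)²)=4.4721, C_4=4.4721: taut

1, 3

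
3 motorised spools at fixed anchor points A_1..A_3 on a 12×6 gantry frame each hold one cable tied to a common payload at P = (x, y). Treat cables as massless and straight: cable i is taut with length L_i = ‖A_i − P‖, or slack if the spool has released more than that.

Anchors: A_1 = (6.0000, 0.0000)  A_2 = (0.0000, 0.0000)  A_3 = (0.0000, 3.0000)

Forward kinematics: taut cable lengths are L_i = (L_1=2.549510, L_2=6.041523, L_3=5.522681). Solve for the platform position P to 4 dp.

(5.5000, 2.5000)

circle eqns → linear via eq_j − eq_1; set k_j = A_j·A_j − L_j²
k_1 = 36.0000+0.0000−6.5000 = 29.5000
12.0000·x + 0.0000·y = k_1−k_2 = 66.0000
12.0000·x − 6.0000·y = k_1−k_3 = 51.0000
solve first two rows → x=5.5000, y=2.5000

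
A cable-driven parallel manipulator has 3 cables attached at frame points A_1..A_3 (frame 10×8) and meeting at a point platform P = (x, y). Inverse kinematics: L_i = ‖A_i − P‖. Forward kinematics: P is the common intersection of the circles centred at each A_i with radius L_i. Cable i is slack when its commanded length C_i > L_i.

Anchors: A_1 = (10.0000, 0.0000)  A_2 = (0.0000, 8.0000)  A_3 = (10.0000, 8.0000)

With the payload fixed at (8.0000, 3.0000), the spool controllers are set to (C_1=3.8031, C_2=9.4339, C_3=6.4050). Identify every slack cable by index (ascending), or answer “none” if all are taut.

1, 3

cable 1: √((2.0000)²+(-3.0000)²)=3.6056, C_1=3.8031: slack
cable 2: √((-8.0000)²+(5.0000)²)=9.4340, C_2=9.4339: taut
cable 3: √((2.0000)²+(5.0000)²)=5.3852, C_3=6.4050: slack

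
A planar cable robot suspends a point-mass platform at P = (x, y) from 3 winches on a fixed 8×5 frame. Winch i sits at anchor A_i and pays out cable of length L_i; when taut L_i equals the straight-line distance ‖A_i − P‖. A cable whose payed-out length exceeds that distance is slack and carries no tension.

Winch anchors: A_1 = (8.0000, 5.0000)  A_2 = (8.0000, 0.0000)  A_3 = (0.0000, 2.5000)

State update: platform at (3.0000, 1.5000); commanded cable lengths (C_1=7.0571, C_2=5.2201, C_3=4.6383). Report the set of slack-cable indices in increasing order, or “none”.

i=1: geometric 6.1033 vs commanded 7.0571 ⇒ slack
i=2: geometric 5.2202 vs commanded 5.2201 ⇒ taut
i=3: geometric 3.1623 vs commanded 4.6383 ⇒ slack

1, 3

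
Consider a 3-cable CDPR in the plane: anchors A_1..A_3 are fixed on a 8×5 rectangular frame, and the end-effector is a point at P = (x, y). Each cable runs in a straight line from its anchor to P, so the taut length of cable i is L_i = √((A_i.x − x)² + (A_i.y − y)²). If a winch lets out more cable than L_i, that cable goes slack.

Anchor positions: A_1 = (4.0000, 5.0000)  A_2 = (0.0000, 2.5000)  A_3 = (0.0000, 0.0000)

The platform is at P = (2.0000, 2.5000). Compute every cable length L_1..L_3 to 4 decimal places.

(3.2016, 2.0000, 3.2016)

cable 1: Δx=2.0000, Δy=2.5000; L_1 = √(Δx²+Δy²) = 3.2016
cable 2: Δx=-2.0000, Δy=0.0000; L_2 = √(Δx²+Δy²) = 2.0000
cable 3: Δx=-2.0000, Δy=-2.5000; L_3 = √(Δx²+Δy²) = 3.2016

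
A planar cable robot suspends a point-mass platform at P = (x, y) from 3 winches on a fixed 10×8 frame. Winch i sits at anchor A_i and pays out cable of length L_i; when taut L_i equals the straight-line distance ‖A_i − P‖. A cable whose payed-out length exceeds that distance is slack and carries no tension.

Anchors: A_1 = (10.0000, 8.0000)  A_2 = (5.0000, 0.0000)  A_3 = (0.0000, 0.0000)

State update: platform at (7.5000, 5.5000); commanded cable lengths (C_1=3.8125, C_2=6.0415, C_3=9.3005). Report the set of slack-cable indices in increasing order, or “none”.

1

i=1: geometric 3.5355 vs commanded 3.8125 ⇒ slack
i=2: geometric 6.0415 vs commanded 6.0415 ⇒ taut
i=3: geometric 9.3005 vs commanded 9.3005 ⇒ taut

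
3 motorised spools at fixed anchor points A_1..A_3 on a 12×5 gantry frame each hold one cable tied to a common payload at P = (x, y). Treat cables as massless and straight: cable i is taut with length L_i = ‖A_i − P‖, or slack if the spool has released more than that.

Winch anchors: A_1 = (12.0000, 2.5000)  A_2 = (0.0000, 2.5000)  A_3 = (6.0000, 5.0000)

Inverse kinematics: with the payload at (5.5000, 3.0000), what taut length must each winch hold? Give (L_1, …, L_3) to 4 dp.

(6.5192, 5.5227, 2.0616)

L_1: Δ = A_1−P = (6.5000, -0.5000) → ‖Δ‖ = √42.5000 = 6.5192
L_2: Δ = A_2−P = (-5.5000, -0.5000) → ‖Δ‖ = √30.5000 = 5.5227
L_3: Δ = A_3−P = (0.5000, 2.0000) → ‖Δ‖ = √4.2500 = 2.0616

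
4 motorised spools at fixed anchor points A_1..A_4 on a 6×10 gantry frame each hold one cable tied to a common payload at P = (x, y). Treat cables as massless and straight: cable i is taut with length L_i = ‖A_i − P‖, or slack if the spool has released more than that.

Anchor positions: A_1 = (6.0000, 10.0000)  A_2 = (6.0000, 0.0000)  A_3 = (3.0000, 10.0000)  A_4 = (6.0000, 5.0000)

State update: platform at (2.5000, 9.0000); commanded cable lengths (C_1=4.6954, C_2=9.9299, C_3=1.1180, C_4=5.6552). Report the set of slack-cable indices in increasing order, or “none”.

1, 2, 4

cable 1: √((3.5000)²+(1.0000)²)=3.6401, C_1=4.6954: slack
cable 2: √((3.5000)²+(-9.0000)²)=9.6566, C_2=9.9299: slack
cable 3: √((0.5000)²+(1.0000)²)=1.1180, C_3=1.1180: taut
cable 4: √((3.5000)²+(-4.0000)²)=5.3151, C_4=5.6552: slack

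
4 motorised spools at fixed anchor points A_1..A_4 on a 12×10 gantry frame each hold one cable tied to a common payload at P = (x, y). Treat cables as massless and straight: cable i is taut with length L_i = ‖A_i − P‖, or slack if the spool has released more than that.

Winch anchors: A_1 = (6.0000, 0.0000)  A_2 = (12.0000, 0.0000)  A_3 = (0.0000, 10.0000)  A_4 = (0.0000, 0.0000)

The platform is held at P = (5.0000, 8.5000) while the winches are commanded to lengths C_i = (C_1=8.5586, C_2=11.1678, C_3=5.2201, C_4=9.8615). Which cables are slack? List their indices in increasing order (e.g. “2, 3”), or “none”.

2

cable 1: L_1 = ‖A_1−P‖ = 8.5586;  C_1 = 8.5586 → taut
cable 2: L_2 = ‖A_2−P‖ = 11.0114;  C_2 = 11.1678 → slack
cable 3: L_3 = ‖A_3−P‖ = 5.2202;  C_3 = 5.2201 → taut
cable 4: L_4 = ‖A_4−P‖ = 9.8615;  C_4 = 9.8615 → taut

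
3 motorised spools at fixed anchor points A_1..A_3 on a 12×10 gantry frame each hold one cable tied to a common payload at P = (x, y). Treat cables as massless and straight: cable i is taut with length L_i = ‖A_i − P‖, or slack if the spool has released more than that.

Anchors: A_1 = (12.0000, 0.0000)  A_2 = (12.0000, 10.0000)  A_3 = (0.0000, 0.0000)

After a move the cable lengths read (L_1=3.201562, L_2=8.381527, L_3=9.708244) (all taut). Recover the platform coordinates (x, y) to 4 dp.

circle eqns → linear via eq_j − eq_1; set q_j = A_j·A_j − L_j²
q_1 = 144.0000+0.0000−10.2500 = 133.7500
0.0000·x − 20.0000·y = q_1−q_2 = -40.0000
24.0000·x + 0.0000·y = q_1−q_3 = 228.0000
solve first two rows → x=9.5000, y=2.0000

(9.5000, 2.0000)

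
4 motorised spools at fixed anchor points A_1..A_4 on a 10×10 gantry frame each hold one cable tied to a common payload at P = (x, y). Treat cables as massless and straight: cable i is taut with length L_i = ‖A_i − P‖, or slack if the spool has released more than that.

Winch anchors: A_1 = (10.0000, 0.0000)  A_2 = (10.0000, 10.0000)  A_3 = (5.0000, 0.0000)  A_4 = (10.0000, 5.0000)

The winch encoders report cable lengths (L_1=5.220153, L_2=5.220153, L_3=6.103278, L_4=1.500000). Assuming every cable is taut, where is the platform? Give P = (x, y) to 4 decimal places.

expand ‖A_i−P‖²=L_i² and subtract eq 1 (q_i ≔ ‖A_i‖²−L_i²)
q_1 = 100.0000+0.0000−27.2500 = 72.7500
eq1−eq2 → [0.0000  -20.0000]·P = -100.0000
eq1−eq3 → [10.0000  0.0000]·P = 85.0000
eq1−eq4 → [0.0000  -10.0000]·P = -50.0000
2×2 solve → P = (8.5000, 5.0000)
check cable 4: ‖A_4−P‖² = 2.2500 ≈ L_4² = 2.2500 ✓

(8.5000, 5.0000)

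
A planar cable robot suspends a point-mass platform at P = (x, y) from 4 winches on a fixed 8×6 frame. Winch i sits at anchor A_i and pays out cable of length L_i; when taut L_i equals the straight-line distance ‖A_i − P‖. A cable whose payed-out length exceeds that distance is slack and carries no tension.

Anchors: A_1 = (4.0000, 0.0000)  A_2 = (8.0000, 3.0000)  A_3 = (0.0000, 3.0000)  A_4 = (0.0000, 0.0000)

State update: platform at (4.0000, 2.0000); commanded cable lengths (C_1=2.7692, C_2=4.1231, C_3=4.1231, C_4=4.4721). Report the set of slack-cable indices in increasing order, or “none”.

i=1: geometric 2.0000 vs commanded 2.7692 ⇒ slack
i=2: geometric 4.1231 vs commanded 4.1231 ⇒ taut
i=3: geometric 4.1231 vs commanded 4.1231 ⇒ taut
i=4: geometric 4.4721 vs commanded 4.4721 ⇒ taut

1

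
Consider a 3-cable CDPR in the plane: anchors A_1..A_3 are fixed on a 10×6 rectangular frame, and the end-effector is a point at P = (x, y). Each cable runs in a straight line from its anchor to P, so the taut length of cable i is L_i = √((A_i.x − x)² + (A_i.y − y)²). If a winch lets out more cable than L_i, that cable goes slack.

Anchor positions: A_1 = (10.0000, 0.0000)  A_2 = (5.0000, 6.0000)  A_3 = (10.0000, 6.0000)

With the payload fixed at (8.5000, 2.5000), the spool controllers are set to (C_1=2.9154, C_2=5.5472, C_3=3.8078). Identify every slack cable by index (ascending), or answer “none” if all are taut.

2

cable 1: √((1.5000)²+(-2.5000)²)=2.9155, C_1=2.9154: taut
cable 2: √((-3.5000)²+(3.5000)²)=4.9497, C_2=5.5472: slack
cable 3: √((1.5000)²+(3.5000)²)=3.8079, C_3=3.8078: taut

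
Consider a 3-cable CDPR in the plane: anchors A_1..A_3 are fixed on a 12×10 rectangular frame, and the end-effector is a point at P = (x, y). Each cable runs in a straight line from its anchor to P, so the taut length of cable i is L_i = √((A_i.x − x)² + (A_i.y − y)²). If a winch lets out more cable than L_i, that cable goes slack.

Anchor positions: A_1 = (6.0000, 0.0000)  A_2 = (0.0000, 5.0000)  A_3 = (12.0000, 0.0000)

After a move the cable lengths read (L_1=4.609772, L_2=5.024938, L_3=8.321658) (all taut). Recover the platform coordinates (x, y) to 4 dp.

(5.0000, 4.5000)

expand ‖A_i−P‖²=L_i² and subtract eq 1 (c_i ≔ ‖A_i‖²−L_i²)
c_1 = 36.0000+0.0000−21.2500 = 14.7500
eq1−eq2 → [12.0000  -10.0000]·P = 15.0000
eq1−eq3 → [-12.0000  0.0000]·P = -60.0000
2×2 solve → P = (5.0000, 4.5000)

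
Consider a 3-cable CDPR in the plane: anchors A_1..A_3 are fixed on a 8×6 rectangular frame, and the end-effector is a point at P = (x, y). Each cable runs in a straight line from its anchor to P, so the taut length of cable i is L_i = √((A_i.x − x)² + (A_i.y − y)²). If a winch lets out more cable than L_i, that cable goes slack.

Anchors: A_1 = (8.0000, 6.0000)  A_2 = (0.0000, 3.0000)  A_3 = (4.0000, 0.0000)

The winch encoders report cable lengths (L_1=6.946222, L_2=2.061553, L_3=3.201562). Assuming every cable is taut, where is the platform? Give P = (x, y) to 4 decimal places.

(2.0000, 2.5000)

each cable: (A_i−P)·(A_i−P) = L_i²; let k_i = ‖A_i‖²−L_i²
k_1 = 64.0000+36.0000−48.2500 = 51.7500
row 1: 16.0000x + 6.0000y = 47.0000  (k_2=4.7500)
row 2: 8.0000x + 12.0000y = 46.0000  (k_3=5.7500)
Cramer on rows 1–2 → x = 2.0000, y = 2.5000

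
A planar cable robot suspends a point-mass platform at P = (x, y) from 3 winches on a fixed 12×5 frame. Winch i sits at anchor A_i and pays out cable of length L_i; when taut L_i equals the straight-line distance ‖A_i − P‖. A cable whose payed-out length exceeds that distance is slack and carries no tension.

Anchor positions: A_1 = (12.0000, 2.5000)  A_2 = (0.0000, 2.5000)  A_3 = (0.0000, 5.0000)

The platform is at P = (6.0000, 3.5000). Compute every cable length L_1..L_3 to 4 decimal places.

(6.0828, 6.0828, 6.1847)

cable 1: Δx=6.0000, Δy=-1.0000; L_1 = √(Δx²+Δy²) = 6.0828
cable 2: Δx=-6.0000, Δy=-1.0000; L_2 = √(Δx²+Δy²) = 6.0828
cable 3: Δx=-6.0000, Δy=1.5000; L_3 = √(Δx²+Δy²) = 6.1847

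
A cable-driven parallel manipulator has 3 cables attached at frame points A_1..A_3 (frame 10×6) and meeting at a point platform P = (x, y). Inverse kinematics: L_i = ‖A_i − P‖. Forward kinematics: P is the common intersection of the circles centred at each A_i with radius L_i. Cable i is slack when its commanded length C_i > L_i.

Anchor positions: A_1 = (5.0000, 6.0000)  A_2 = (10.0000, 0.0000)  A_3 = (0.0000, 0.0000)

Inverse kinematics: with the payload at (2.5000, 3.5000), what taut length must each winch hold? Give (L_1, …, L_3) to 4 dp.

L_1 = √((5.0000−2.5000)² + (6.0000−3.5000)²) = 3.5355
L_2 = √((10.0000−2.5000)² + (0.0000−3.5000)²) = 8.2765
L_3 = √((0.0000−2.5000)² + (0.0000−3.5000)²) = 4.3012

(3.5355, 8.2765, 4.3012)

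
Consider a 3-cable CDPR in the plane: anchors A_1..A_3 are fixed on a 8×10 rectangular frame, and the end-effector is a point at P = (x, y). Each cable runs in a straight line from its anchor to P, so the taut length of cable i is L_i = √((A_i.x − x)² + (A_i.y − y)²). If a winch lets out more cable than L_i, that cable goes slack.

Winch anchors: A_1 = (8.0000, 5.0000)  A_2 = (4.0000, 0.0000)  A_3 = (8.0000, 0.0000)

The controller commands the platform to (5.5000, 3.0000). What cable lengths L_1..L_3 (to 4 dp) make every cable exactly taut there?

(3.2016, 3.3541, 3.9051)

L_1 = √((8.0000−5.5000)² + (5.0000−3.0000)²) = 3.2016
L_2 = √((4.0000−5.5000)² + (0.0000−3.0000)²) = 3.3541
L_3 = √((8.0000−5.5000)² + (0.0000−3.0000)²) = 3.9051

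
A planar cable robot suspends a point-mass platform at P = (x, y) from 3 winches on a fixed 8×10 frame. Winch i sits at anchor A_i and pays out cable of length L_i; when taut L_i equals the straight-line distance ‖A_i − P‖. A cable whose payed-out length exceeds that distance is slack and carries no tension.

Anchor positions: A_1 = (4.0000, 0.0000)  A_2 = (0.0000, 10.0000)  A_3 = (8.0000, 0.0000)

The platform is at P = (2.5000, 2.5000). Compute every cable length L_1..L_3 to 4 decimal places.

(2.9155, 7.9057, 6.0415)

L_1 = √((4.0000−2.5000)² + (0.0000−2.5000)²) = 2.9155
L_2 = √((0.0000−2.5000)² + (10.0000−2.5000)²) = 7.9057
L_3 = √((8.0000−2.5000)² + (0.0000−2.5000)²) = 6.0415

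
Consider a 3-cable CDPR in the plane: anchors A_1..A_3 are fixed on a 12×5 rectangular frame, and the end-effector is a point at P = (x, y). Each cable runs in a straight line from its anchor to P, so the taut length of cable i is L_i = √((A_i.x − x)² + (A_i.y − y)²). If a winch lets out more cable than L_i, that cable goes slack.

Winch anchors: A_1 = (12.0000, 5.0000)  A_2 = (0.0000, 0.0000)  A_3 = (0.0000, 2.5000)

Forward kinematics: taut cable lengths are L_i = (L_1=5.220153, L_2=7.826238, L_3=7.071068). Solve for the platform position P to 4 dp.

circle eqns → linear via eq_j − eq_1; set k_j = A_j·A_j − L_j²
k_1 = 144.0000+25.0000−27.2500 = 141.7500
24.0000·x + 10.0000·y = k_1−k_2 = 203.0000
24.0000·x + 5.0000·y = k_1−k_3 = 185.5000
solve first two rows → x=7.0000, y=3.5000

(7.0000, 3.5000)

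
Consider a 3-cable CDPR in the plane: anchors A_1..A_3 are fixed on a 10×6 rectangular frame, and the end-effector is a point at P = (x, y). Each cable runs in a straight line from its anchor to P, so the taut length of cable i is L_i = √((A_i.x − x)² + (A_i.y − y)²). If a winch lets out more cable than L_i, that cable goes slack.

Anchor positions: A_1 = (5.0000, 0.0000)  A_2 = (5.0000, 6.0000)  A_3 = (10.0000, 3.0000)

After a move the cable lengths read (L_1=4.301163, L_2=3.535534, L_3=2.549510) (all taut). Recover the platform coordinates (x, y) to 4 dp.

(7.5000, 3.5000)

circle eqns → linear via eq_j − eq_1; set c_j = A_j·A_j − L_j²
c_1 = 25.0000+0.0000−18.5000 = 6.5000
0.0000·x − 12.0000·y = c_1−c_2 = -42.0000
-10.0000·x − 6.0000·y = c_1−c_3 = -96.0000
solve first two rows → x=7.5000, y=3.5000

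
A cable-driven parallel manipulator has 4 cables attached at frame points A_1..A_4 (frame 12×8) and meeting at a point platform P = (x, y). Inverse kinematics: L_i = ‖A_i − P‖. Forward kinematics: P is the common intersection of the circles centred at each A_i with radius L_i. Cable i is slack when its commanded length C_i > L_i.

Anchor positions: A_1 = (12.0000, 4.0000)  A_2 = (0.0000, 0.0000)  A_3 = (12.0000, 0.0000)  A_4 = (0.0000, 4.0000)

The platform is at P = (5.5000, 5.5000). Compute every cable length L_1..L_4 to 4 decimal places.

(6.6708, 7.7782, 8.5147, 5.7009)

cable 1: Δx=6.5000, Δy=-1.5000; L_1 = √(Δx²+Δy²) = 6.6708
cable 2: Δx=-5.5000, Δy=-5.5000; L_2 = √(Δx²+Δy²) = 7.7782
cable 3: Δx=6.5000, Δy=-5.5000; L_3 = √(Δx²+Δy²) = 8.5147
cable 4: Δx=-5.5000, Δy=-1.5000; L_4 = √(Δx²+Δy²) = 5.7009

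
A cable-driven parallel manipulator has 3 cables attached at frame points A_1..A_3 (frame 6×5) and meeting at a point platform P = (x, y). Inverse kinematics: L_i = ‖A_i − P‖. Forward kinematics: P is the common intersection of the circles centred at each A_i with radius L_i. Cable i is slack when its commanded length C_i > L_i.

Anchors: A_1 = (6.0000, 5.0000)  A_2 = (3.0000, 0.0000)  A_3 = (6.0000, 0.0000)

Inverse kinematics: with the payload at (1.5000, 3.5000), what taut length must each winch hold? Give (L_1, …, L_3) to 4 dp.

(4.7434, 3.8079, 5.7009)

L_1 = √((6.0000−1.5000)² + (5.0000−3.5000)²) = 4.7434
L_2 = √((3.0000−1.5000)² + (0.0000−3.5000)²) = 3.8079
L_3 = √((6.0000−1.5000)² + (0.0000−3.5000)²) = 5.7009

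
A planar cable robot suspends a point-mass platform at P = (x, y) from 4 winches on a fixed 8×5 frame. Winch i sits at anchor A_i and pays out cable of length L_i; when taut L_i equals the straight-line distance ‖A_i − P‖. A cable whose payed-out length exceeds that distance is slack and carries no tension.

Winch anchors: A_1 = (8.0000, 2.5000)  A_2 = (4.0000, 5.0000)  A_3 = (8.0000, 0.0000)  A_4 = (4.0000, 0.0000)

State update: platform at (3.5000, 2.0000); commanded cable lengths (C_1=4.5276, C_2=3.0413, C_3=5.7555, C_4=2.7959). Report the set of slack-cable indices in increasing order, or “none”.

cable 1: L_1 = ‖A_1−P‖ = 4.5277;  C_1 = 4.5276 → taut
cable 2: L_2 = ‖A_2−P‖ = 3.0414;  C_2 = 3.0413 → taut
cable 3: L_3 = ‖A_3−P‖ = 4.9244;  C_3 = 5.7555 → slack
cable 4: L_4 = ‖A_4−P‖ = 2.0616;  C_4 = 2.7959 → slack

3, 4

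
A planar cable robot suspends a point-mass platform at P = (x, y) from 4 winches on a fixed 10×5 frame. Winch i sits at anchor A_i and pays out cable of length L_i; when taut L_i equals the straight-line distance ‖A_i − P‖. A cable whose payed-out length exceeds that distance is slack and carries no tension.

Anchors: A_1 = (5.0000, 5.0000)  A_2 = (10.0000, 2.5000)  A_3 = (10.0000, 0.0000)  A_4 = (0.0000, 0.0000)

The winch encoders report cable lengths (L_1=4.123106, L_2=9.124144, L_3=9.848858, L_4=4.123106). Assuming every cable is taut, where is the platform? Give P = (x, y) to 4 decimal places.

circle eqns → linear via eq_j − eq_1; set q_j = A_j·A_j − L_j²
q_1 = 25.0000+25.0000−17.0000 = 33.0000
-10.0000·x + 5.0000·y = q_1−q_2 = 10.0000
-10.0000·x + 10.0000·y = q_1−q_3 = 30.0000
10.0000·x + 10.0000·y = q_1−q_4 = 50.0000
solve first two rows → x=1.0000, y=4.0000
check cable 4: ‖A_4−P‖² = 17.0000 ≈ L_4² = 17.0000 ✓

(1.0000, 4.0000)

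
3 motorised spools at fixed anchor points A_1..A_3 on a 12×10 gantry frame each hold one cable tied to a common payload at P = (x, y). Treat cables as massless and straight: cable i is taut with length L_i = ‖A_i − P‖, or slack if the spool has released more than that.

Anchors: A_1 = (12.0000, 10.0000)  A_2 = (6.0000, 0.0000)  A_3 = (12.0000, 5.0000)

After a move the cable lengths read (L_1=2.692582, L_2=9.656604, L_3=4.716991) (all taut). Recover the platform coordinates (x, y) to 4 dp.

(9.5000, 9.0000)

expand ‖A_i−P‖²=L_i² and subtract eq 1 (q_i ≔ ‖A_i‖²−L_i²)
q_1 = 144.0000+100.0000−7.2500 = 236.7500
eq1−eq2 → [12.0000  20.0000]·P = 294.0000
eq1−eq3 → [0.0000  10.0000]·P = 90.0000
2×2 solve → P = (9.5000, 9.0000)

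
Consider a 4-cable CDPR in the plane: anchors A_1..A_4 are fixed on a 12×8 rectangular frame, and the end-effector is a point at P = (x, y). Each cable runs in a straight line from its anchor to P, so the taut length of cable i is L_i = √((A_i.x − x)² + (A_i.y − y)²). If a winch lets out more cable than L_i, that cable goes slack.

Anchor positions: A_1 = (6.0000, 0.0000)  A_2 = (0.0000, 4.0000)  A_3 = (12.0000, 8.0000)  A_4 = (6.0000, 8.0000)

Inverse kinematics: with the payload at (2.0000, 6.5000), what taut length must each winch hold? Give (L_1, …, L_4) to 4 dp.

(7.6322, 3.2016, 10.1119, 4.2720)

L_1 = √((6.0000−2.0000)² + (0.0000−6.5000)²) = 7.6322
L_2 = √((0.0000−2.0000)² + (4.0000−6.5000)²) = 3.2016
L_3 = √((12.0000−2.0000)² + (8.0000−6.5000)²) = 10.1119
L_4 = √((6.0000−2.0000)² + (8.0000−6.5000)²) = 4.2720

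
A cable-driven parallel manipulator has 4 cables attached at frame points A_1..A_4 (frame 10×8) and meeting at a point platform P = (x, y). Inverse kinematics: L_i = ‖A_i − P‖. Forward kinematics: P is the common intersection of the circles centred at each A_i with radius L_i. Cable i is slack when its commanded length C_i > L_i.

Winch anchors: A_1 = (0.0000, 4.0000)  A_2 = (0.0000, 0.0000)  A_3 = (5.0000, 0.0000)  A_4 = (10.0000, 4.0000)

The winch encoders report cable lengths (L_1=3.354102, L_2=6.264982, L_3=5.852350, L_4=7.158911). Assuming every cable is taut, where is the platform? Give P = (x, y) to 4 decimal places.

circle eqns → linear via eq_j − eq_1; set k_j = A_j·A_j − L_j²
k_1 = 0.0000+16.0000−11.2500 = 4.7500
0.0000·x + 8.0000·y = k_1−k_2 = 44.0000
-10.0000·x + 8.0000·y = k_1−k_3 = 14.0000
-20.0000·x + 0.0000·y = k_1−k_4 = -60.0000
solve first two rows → x=3.0000, y=5.5000
check cable 4: ‖A_4−P‖² = 51.2500 ≈ L_4² = 51.2500 ✓

(3.0000, 5.5000)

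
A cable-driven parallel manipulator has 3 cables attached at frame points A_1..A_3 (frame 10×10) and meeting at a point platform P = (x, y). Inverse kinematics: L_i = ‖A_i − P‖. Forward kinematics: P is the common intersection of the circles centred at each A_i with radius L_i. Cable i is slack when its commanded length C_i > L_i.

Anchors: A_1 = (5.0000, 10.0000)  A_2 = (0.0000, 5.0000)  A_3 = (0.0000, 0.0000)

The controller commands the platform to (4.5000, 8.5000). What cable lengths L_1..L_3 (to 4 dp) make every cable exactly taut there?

L_1 = √((5.0000−4.5000)² + (10.0000−8.5000)²) = 1.5811
L_2 = √((0.0000−4.5000)² + (5.0000−8.5000)²) = 5.7009
L_3 = √((0.0000−4.5000)² + (0.0000−8.5000)²) = 9.6177

(1.5811, 5.7009, 9.6177)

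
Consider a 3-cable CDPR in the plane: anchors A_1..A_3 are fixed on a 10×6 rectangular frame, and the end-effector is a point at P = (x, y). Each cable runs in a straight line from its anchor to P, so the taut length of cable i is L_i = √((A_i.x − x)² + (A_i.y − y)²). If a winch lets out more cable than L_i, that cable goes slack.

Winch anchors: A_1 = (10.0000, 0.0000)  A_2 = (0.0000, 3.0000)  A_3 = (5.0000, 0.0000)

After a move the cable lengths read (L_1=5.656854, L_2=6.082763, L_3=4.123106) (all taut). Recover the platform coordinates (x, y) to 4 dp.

(6.0000, 4.0000)

each cable: (A_i−P)·(A_i−P) = L_i²; let q_i = ‖A_i‖²−L_i²
q_1 = 100.0000+0.0000−32.0000 = 68.0000
row 1: 20.0000x − 6.0000y = 96.0000  (q_2=-28.0000)
row 2: 10.0000x + 0.0000y = 60.0000  (q_3=8.0000)
Cramer on rows 1–2 → x = 6.0000, y = 4.0000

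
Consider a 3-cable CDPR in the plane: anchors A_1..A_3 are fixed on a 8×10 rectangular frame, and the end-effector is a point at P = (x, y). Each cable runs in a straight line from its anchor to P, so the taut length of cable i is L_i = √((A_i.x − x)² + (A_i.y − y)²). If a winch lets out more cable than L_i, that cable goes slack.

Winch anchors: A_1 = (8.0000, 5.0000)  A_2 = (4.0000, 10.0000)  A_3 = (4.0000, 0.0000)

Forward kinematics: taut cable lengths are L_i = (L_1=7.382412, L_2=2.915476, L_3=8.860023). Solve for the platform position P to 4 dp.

(1.5000, 8.5000)

circle eqns → linear via eq_j − eq_1; set k_j = A_j·A_j − L_j²
k_1 = 64.0000+25.0000−54.5000 = 34.5000
8.0000·x − 10.0000·y = k_1−k_2 = -73.0000
8.0000·x + 10.0000·y = k_1−k_3 = 97.0000
solve first two rows → x=1.5000, y=8.5000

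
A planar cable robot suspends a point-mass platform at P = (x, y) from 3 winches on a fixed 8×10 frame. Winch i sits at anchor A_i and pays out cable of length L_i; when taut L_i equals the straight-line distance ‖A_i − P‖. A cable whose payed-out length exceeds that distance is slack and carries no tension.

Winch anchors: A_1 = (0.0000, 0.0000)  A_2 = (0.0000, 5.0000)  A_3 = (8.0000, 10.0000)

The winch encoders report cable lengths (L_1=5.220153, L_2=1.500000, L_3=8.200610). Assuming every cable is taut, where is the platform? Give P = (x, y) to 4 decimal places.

expand ‖A_i−P‖²=L_i² and subtract eq 1 (k_i ≔ ‖A_i‖²−L_i²)
k_1 = 0.0000+0.0000−27.2500 = -27.2500
eq1−eq2 → [0.0000  -10.0000]·P = -50.0000
eq1−eq3 → [-16.0000  -20.0000]·P = -124.0000
2×2 solve → P = (1.5000, 5.0000)

(1.5000, 5.0000)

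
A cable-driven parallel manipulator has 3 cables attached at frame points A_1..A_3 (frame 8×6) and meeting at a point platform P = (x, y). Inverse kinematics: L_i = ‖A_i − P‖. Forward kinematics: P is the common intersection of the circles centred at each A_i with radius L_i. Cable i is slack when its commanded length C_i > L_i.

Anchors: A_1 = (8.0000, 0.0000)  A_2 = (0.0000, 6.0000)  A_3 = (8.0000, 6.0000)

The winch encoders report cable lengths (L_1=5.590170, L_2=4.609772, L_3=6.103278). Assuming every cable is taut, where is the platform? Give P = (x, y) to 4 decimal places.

expand ‖A_i−P‖²=L_i² and subtract eq 1 (k_i ≔ ‖A_i‖²−L_i²)
k_1 = 64.0000+0.0000−31.2500 = 32.7500
eq1−eq2 → [16.0000  -12.0000]·P = 18.0000
eq1−eq3 → [0.0000  -12.0000]·P = -30.0000
2×2 solve → P = (3.0000, 2.5000)

(3.0000, 2.5000)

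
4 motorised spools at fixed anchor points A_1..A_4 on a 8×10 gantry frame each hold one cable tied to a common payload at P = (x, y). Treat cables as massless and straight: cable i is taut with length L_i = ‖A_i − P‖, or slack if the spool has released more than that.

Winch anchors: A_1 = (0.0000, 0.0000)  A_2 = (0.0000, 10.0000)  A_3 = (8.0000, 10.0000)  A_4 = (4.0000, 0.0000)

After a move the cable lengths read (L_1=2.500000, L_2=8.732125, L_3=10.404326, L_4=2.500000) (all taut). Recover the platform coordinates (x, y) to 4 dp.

(2.0000, 1.5000)

expand ‖A_i−P‖²=L_i² and subtract eq 1 (k_i ≔ ‖A_i‖²−L_i²)
k_1 = 0.0000+0.0000−6.2500 = -6.2500
eq1−eq2 → [0.0000  -20.0000]·P = -30.0000
eq1−eq3 → [-16.0000  -20.0000]·P = -62.0000
eq1−eq4 → [-8.0000  0.0000]·P = -16.0000
2×2 solve → P = (2.0000, 1.5000)
check cable 4: ‖A_4−P‖² = 6.2500 ≈ L_4² = 6.2500 ✓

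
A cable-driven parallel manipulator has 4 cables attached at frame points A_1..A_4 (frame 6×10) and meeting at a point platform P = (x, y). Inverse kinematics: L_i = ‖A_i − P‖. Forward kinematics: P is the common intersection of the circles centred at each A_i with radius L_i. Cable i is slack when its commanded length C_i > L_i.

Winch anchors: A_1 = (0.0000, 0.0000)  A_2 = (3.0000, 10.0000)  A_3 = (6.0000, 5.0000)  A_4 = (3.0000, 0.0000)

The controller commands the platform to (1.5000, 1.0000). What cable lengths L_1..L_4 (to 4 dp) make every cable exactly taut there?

cable 1: Δx=-1.5000, Δy=-1.0000; L_1 = √(Δx²+Δy²) = 1.8028
cable 2: Δx=1.5000, Δy=9.0000; L_2 = √(Δx²+Δy²) = 9.1241
cable 3: Δx=4.5000, Δy=4.0000; L_3 = √(Δx²+Δy²) = 6.0208
cable 4: Δx=1.5000, Δy=-1.0000; L_4 = √(Δx²+Δy²) = 1.8028

(1.8028, 9.1241, 6.0208, 1.8028)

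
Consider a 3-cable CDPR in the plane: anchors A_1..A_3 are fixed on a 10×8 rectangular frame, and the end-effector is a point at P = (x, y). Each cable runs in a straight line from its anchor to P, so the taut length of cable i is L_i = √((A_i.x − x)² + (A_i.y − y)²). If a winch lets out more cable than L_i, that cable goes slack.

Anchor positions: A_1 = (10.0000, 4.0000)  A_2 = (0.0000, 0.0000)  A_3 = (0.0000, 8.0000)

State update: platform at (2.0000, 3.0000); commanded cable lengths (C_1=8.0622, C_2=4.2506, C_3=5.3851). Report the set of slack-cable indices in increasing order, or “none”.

2

cable 1: L_1 = ‖A_1−P‖ = 8.0623;  C_1 = 8.0622 → taut
cable 2: L_2 = ‖A_2−P‖ = 3.6056;  C_2 = 4.2506 → slack
cable 3: L_3 = ‖A_3−P‖ = 5.3852;  C_3 = 5.3851 → taut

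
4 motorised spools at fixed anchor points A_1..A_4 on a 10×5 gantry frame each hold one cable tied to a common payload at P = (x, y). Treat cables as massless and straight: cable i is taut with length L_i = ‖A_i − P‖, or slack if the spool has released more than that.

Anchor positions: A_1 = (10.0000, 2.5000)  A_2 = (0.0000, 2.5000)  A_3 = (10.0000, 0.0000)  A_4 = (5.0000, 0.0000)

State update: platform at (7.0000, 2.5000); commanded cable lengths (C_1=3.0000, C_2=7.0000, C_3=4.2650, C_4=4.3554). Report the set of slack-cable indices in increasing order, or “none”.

3, 4

cable 1: L_1 = ‖A_1−P‖ = 3.0000;  C_1 = 3.0000 → taut
cable 2: L_2 = ‖A_2−P‖ = 7.0000;  C_2 = 7.0000 → taut
cable 3: L_3 = ‖A_3−P‖ = 3.9051;  C_3 = 4.2650 → slack
cable 4: L_4 = ‖A_4−P‖ = 3.2016;  C_4 = 4.3554 → slack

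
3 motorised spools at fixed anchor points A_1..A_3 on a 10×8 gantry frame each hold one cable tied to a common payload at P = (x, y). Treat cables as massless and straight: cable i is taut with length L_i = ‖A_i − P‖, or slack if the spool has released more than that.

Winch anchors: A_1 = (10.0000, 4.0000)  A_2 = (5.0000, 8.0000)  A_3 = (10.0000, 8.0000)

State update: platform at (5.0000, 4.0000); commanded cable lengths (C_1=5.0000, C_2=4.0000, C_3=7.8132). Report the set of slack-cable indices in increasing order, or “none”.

cable 1: √((5.0000)²+(0.0000)²)=5.0000, C_1=5.0000: taut
cable 2: √((0.0000)²+(4.0000)²)=4.0000, C_2=4.0000: taut
cable 3: √((5.0000)²+(4.0000)²)=6.4031, C_3=7.8132: slack

3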